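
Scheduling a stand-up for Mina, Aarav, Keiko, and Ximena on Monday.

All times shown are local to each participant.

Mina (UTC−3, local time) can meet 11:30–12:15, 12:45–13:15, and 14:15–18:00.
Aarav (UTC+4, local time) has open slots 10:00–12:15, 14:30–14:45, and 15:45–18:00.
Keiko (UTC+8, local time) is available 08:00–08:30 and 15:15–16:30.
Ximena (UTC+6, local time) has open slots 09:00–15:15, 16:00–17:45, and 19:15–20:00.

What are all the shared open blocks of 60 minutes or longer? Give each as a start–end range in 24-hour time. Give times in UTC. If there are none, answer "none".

none

Mina → UTC: 14:30–15:15, 15:45–16:15, 17:15–21:00.
Aarav → UTC: 06:00–08:15, 10:30–10:45, 11:45–14:00.
Keiko → UTC: 00:00–00:30, 07:15–08:30.
Ximena → UTC: 03:00–09:15, 10:00–11:45, 13:15–14:00.
Mina ∩ Aarav: (none).
Mina ∩ Aarav ∩ Keiko: (none).
Mina ∩ Aarav ∩ Keiko ∩ Ximena: (none).
Windows ≥ 60 min: (none).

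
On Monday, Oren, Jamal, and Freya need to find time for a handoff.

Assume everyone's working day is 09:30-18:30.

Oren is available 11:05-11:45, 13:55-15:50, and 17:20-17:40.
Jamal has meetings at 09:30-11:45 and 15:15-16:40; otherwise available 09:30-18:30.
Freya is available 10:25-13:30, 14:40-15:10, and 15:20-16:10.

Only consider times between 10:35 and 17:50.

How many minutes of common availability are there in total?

Jamal free within 09:30–18:30: 11:45–15:15, 16:40–18:30.
Oren ∩ Jamal: 13:55–15:15, 17:20–17:40.
Oren ∩ Jamal ∩ Freya: 14:40–15:10.
Restricted to 10:35–17:50: 14:40–15:10.
Total common minutes: 30.

30 minutes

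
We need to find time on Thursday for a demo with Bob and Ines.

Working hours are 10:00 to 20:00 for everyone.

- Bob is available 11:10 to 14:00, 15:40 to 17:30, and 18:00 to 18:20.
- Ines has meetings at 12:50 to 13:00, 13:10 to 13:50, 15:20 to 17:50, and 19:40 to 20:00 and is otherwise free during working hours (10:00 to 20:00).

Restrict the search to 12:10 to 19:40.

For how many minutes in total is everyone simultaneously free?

Ines free within 10:00–20:00: 10:00–12:50, 13:00–13:10, 13:50–15:20, 17:50–19:40.
Bob ∩ Ines: 11:10–12:50, 13:00–13:10, 13:50–14:00, 18:00–18:20.
Restricted to 12:10–19:40: 12:10–12:50, 13:00–13:10, 13:50–14:00, 18:00–18:20.
Total common minutes: 40 + 10 + 10 + 20 = 80.

80 minutes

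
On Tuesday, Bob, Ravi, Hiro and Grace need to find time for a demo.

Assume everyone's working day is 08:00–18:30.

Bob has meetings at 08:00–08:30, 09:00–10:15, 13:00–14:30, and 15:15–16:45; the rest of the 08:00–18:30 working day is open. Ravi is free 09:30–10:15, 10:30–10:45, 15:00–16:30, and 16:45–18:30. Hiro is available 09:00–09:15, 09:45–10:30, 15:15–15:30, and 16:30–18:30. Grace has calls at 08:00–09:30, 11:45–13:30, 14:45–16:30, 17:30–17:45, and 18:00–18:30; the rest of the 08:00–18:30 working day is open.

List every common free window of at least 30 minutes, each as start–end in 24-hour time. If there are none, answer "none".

Bob free within 08:00–18:30: 08:30–09:00, 10:15–13:00, 14:30–15:15, 16:45–18:30.
Grace free within 08:00–18:30: 09:30–11:45, 13:30–14:45, 16:30–17:30, 17:45–18:00.
Bob ∩ Ravi: 10:30–10:45, 15:00–15:15, 16:45–18:30.
Bob ∩ Ravi ∩ Hiro: 16:45–18:30.
Bob ∩ Ravi ∩ Hiro ∩ Grace: 16:45–17:30, 17:45–18:00.
Windows ≥ 30 min: 16:45–17:30.

16:45–17:30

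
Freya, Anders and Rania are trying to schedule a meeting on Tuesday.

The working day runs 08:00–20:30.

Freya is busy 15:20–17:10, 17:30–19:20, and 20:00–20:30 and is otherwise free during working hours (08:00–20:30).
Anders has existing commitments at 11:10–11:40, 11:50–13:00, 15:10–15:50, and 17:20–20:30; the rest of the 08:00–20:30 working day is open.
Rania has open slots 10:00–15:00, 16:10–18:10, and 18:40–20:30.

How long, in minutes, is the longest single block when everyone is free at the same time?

120 minutes

Freya free within 08:00–20:30: 08:00–15:20, 17:10–17:30, 19:20–20:00.
Anders free within 08:00–20:30: 08:00–11:10, 11:40–11:50, 13:00–15:10, 15:50–17:20.
Freya ∩ Anders: 08:00–11:10, 11:40–11:50, 13:00–15:10, 17:10–17:20.
Freya ∩ Anders ∩ Rania: 10:00–11:10, 11:40–11:50, 13:00–15:00, 17:10–17:20.
Common window lengths: 70, 10, 120, 10 min; longest is 120.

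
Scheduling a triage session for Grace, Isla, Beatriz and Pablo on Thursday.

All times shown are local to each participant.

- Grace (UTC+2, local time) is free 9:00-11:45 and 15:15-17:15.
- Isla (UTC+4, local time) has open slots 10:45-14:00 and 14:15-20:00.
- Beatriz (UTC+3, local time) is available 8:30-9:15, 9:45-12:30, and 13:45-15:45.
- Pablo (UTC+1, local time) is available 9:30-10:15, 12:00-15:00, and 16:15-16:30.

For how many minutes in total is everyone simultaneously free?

Grace → UTC: 07:00–09:45, 13:15–15:15.
Isla → UTC: 06:45–10:00, 10:15–16:00.
Beatriz → UTC: 05:30–06:15, 06:45–09:30, 10:45–12:45.
Pablo → UTC: 08:30–09:15, 11:00–14:00, 15:15–15:30.
Grace ∩ Isla: 07:00–09:45, 13:15–15:15.
Grace ∩ Isla ∩ Beatriz: 07:00–09:30.
Grace ∩ Isla ∩ Beatriz ∩ Pablo: 08:30–09:15.
Total common minutes: 45.

45 minutes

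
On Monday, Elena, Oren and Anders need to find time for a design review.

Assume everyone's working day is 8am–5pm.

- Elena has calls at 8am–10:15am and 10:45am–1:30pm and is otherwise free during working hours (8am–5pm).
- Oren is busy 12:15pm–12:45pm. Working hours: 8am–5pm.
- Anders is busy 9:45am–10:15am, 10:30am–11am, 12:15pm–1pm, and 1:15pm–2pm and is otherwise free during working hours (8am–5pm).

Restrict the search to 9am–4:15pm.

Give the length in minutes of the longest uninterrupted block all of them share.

135 minutes

Elena free within 08:00–17:00: 10:15–10:45, 13:30–17:00.
Oren free within 08:00–17:00: 08:00–12:15, 12:45–17:00.
Anders free within 08:00–17:00: 08:00–09:45, 10:15–10:30, 11:00–12:15, 13:00–13:15, 14:00–17:00.
Elena ∩ Oren: 10:15–10:45, 13:30–17:00.
Elena ∩ Oren ∩ Anders: 10:15–10:30, 14:00–17:00.
Restricted to 09:00–16:15: 10:15–10:30, 14:00–16:15.
Common window lengths: 15, 135 min; longest is 135.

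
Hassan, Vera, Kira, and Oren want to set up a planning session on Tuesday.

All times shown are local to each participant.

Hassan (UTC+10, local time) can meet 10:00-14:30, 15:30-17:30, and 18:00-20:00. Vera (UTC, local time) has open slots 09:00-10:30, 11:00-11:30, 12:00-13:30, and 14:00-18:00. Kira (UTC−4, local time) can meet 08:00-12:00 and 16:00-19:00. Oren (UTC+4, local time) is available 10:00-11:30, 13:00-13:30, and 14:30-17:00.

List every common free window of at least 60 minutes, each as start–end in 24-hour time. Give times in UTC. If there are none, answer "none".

none

Hassan → UTC: 00:00–04:30, 05:30–07:30, 08:00–10:00.
Vera → UTC: 09:00–10:30, 11:00–11:30, 12:00–13:30, 14:00–18:00.
Kira → UTC: 12:00–16:00, 20:00–23:00.
Oren → UTC: 06:00–07:30, 09:00–09:30, 10:30–13:00.
Hassan ∩ Vera: 09:00–10:00.
Hassan ∩ Vera ∩ Kira: (none).
Hassan ∩ Vera ∩ Kira ∩ Oren: (none).
Windows ≥ 60 min: (none).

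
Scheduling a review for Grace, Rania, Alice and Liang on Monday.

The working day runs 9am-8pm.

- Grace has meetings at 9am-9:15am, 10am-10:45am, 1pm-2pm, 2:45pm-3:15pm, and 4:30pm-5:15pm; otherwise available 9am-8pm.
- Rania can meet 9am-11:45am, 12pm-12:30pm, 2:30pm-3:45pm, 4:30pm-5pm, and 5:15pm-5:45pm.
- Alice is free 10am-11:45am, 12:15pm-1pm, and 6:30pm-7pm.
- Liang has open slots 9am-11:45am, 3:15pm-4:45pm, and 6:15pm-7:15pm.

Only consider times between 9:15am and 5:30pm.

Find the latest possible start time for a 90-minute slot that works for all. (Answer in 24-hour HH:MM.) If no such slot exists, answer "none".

none

Grace free within 09:00–20:00: 09:15–10:00, 10:45–13:00, 14:00–14:45, 15:15–16:30, 17:15–20:00.
Grace ∩ Rania: 09:15–10:00, 10:45–11:45, 12:00–12:30, 14:30–14:45, 15:15–15:45, 17:15–17:45.
Grace ∩ Rania ∩ Alice: 10:45–11:45, 12:15–12:30.
Grace ∩ Rania ∩ Alice ∩ Liang: 10:45–11:45.
Restricted to 09:15–17:30: 10:45–11:45.
Windows ≥ 90 min: (none).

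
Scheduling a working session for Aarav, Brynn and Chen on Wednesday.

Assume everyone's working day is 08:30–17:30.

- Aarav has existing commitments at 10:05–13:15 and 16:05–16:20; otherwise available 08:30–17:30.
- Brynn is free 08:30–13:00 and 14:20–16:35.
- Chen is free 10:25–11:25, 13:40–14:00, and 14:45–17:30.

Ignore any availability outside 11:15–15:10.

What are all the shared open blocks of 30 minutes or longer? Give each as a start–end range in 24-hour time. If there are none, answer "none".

Aarav free within 08:30–17:30: 08:30–10:05, 13:15–16:05, 16:20–17:30.
Aarav ∩ Brynn: 08:30–10:05, 14:20–16:05, 16:20–16:35.
Aarav ∩ Brynn ∩ Chen: 14:45–16:05, 16:20–16:35.
Restricted to 11:15–15:10: 14:45–15:10.
Windows ≥ 30 min: (none).

none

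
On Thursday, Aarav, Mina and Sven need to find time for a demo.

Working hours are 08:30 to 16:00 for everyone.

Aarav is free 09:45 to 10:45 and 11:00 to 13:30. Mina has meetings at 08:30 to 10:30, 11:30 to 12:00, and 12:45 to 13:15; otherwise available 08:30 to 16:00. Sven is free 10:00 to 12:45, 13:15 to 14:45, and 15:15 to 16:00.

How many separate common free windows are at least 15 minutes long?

Mina free within 08:30–16:00: 10:30–11:30, 12:00–12:45, 13:15–16:00.
Aarav ∩ Mina: 10:30–10:45, 11:00–11:30, 12:00–12:45, 13:15–13:30.
Aarav ∩ Mina ∩ Sven: 10:30–10:45, 11:00–11:30, 12:00–12:45, 13:15–13:30.
Windows ≥ 15 min: 10:30–10:45, 11:00–11:30, 12:00–12:45, 13:15–13:30.
That's 4 windows.

4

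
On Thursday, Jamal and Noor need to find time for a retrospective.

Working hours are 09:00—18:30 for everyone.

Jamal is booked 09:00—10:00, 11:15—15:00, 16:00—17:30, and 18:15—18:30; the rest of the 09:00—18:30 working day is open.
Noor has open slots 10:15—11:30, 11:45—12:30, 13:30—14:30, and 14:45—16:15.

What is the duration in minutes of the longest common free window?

60 minutes

Jamal free within 09:00–18:30: 10:00–11:15, 15:00–16:00, 17:30–18:15.
Jamal ∩ Noor: 10:15–11:15, 15:00–16:00.
Common window lengths: 60, 60 min; longest is 60.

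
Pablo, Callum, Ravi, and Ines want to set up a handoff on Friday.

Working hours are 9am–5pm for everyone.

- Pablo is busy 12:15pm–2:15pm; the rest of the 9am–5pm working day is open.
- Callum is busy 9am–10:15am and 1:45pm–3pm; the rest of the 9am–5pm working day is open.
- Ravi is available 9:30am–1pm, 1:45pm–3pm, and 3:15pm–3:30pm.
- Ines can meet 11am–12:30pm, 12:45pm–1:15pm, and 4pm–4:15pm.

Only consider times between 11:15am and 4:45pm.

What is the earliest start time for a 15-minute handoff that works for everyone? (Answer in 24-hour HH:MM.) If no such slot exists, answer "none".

Pablo free within 09:00–17:00: 09:00–12:15, 14:15–17:00.
Callum free within 09:00–17:00: 10:15–13:45, 15:00–17:00.
Pablo ∩ Callum: 10:15–12:15, 15:00–17:00.
Pablo ∩ Callum ∩ Ravi: 10:15–12:15, 15:15–15:30.
Pablo ∩ Callum ∩ Ravi ∩ Ines: 11:00–12:15.
Restricted to 11:15–16:45: 11:15–12:15.
Windows ≥ 15 min: 11:15–12:15.
Earliest such window starts at 11:15.

11:15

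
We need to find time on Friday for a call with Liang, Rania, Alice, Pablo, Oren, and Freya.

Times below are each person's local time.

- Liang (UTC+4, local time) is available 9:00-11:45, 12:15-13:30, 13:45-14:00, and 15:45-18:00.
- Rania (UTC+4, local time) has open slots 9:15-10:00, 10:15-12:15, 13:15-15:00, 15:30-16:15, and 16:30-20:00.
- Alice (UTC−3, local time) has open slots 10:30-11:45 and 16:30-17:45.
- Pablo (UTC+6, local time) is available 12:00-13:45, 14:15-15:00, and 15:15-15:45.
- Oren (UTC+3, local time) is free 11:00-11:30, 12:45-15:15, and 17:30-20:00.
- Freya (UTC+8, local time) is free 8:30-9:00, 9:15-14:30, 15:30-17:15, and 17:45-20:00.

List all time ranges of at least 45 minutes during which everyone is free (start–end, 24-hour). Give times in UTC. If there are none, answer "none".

Liang → UTC: 05:00–07:45, 08:15–09:30, 09:45–10:00, 11:45–14:00.
Rania → UTC: 05:15–06:00, 06:15–08:15, 09:15–11:00, 11:30–12:15, 12:30–16:00.
Alice → UTC: 13:30–14:45, 19:30–20:45.
Pablo → UTC: 06:00–07:45, 08:15–09:00, 09:15–09:45.
Oren → UTC: 08:00–08:30, 09:45–12:15, 14:30–17:00.
Freya → UTC: 00:30–01:00, 01:15–06:30, 07:30–09:15, 09:45–12:00.
Liang ∩ Rania: 05:15–06:00, 06:15–07:45, 09:15–09:30, 09:45–10:00, 11:45–12:15, 12:30–14:00.
Liang ∩ Rania ∩ Alice: 13:30–14:00.
Liang ∩ Rania ∩ Alice ∩ Pablo: (none).
Liang ∩ Rania ∩ Alice ∩ Pablo ∩ Oren: (none).
Liang ∩ Rania ∩ Alice ∩ Pablo ∩ Oren ∩ Freya: (none).
Windows ≥ 45 min: (none).

none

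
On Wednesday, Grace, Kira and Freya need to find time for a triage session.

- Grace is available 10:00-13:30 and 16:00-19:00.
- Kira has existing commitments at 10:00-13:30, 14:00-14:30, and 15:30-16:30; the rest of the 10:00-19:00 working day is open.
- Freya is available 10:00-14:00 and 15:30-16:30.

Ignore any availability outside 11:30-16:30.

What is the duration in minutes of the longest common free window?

0 minutes

Kira free within 10:00–19:00: 13:30–14:00, 14:30–15:30, 16:30–19:00.
Grace ∩ Kira: 16:30–19:00.
Grace ∩ Kira ∩ Freya: (none).
Restricted to 11:30–16:30: (none).
No common window.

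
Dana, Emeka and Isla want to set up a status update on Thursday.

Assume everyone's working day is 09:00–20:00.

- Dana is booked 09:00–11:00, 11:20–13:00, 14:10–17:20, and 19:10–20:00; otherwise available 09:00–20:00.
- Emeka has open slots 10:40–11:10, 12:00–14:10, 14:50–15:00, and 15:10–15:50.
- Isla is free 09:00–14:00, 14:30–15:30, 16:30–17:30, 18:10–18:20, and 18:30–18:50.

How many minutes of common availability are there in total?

Dana free within 09:00–20:00: 11:00–11:20, 13:00–14:10, 17:20–19:10.
Dana ∩ Emeka: 11:00–11:10, 13:00–14:10.
Dana ∩ Emeka ∩ Isla: 11:00–11:10, 13:00–14:00.
Total common minutes: 10 + 60 = 70.

70 minutes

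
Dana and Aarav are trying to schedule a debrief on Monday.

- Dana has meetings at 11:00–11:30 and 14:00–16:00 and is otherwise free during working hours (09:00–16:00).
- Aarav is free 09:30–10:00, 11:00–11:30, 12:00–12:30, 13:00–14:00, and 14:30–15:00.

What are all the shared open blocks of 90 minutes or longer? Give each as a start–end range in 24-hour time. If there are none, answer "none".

none

Dana free within 09:00–16:00: 09:00–11:00, 11:30–14:00.
Dana ∩ Aarav: 09:30–10:00, 12:00–12:30, 13:00–14:00.
Windows ≥ 90 min: (none).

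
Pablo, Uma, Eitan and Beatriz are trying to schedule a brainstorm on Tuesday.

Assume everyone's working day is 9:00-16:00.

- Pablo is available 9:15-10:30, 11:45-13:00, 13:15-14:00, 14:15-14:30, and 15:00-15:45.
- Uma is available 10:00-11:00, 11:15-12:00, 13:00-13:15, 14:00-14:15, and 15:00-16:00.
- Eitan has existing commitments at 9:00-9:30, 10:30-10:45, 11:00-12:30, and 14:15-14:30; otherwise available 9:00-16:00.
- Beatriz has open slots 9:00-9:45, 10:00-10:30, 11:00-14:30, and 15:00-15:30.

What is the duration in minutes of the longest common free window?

Eitan free within 09:00–16:00: 09:30–10:30, 10:45–11:00, 12:30–14:15, 14:30–16:00.
Pablo ∩ Uma: 10:00–10:30, 11:45–12:00, 15:00–15:45.
Pablo ∩ Uma ∩ Eitan: 10:00–10:30, 15:00–15:45.
Pablo ∩ Uma ∩ Eitan ∩ Beatriz: 10:00–10:30, 15:00–15:30.
Common window lengths: 30, 30 min; longest is 30.

30 minutes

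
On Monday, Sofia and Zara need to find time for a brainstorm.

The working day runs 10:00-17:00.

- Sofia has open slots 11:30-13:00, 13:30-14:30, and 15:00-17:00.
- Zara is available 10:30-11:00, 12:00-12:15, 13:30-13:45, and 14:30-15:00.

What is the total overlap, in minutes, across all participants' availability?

Sofia ∩ Zara: 12:00–12:15, 13:30–13:45.
Total common minutes: 15 + 15 = 30.

30 minutes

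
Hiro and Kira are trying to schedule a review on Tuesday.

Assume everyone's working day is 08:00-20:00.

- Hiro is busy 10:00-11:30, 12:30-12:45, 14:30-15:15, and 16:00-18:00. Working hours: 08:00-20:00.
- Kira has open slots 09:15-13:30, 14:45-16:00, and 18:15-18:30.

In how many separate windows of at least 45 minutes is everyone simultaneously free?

Hiro free within 08:00–20:00: 08:00–10:00, 11:30–12:30, 12:45–14:30, 15:15–16:00, 18:00–20:00.
Hiro ∩ Kira: 09:15–10:00, 11:30–12:30, 12:45–13:30, 15:15–16:00, 18:15–18:30.
Windows ≥ 45 min: 09:15–10:00, 11:30–12:30, 12:45–13:30, 15:15–16:00.
That's 4 windows.

4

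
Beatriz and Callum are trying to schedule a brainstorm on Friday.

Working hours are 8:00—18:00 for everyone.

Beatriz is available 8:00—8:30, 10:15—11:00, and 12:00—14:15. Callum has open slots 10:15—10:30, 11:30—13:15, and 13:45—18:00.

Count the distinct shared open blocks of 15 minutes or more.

Beatriz ∩ Callum: 10:15–10:30, 12:00–13:15, 13:45–14:15.
Windows ≥ 15 min: 10:15–10:30, 12:00–13:15, 13:45–14:15.
That's 3 windows.

3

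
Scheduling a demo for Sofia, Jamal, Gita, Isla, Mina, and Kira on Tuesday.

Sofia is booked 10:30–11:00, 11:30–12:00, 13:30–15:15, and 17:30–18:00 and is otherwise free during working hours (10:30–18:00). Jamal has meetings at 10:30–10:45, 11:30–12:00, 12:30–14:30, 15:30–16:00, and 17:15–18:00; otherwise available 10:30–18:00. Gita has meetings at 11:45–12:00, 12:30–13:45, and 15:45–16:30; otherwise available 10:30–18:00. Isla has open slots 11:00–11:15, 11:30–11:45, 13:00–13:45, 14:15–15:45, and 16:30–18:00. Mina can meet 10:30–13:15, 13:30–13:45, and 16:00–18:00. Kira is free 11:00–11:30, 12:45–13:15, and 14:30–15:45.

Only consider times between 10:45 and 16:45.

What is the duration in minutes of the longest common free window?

15 minutes

Sofia free within 10:30–18:00: 11:00–11:30, 12:00–13:30, 15:15–17:30.
Jamal free within 10:30–18:00: 10:45–11:30, 12:00–12:30, 14:30–15:30, 16:00–17:15.
Gita free within 10:30–18:00: 10:30–11:45, 12:00–12:30, 13:45–15:45, 16:30–18:00.
Sofia ∩ Jamal: 11:00–11:30, 12:00–12:30, 15:15–15:30, 16:00–17:15.
Sofia ∩ Jamal ∩ Gita: 11:00–11:30, 12:00–12:30, 15:15–15:30, 16:30–17:15.
Sofia ∩ Jamal ∩ Gita ∩ Isla: 11:00–11:15, 15:15–15:30, 16:30–17:15.
Sofia ∩ Jamal ∩ Gita ∩ Isla ∩ Mina: 11:00–11:15, 16:30–17:15.
Sofia ∩ Jamal ∩ Gita ∩ Isla ∩ Mina ∩ Kira: 11:00–11:15.
Restricted to 10:45–16:45: 11:00–11:15.
Single common window of 15 minutes.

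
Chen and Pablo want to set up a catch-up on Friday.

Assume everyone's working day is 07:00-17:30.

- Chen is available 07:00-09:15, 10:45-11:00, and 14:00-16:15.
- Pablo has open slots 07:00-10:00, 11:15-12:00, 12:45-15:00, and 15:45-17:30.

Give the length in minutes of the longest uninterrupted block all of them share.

Chen ∩ Pablo: 07:00–09:15, 14:00–15:00, 15:45–16:15.
Common window lengths: 135, 60, 30 min; longest is 135.

135 minutes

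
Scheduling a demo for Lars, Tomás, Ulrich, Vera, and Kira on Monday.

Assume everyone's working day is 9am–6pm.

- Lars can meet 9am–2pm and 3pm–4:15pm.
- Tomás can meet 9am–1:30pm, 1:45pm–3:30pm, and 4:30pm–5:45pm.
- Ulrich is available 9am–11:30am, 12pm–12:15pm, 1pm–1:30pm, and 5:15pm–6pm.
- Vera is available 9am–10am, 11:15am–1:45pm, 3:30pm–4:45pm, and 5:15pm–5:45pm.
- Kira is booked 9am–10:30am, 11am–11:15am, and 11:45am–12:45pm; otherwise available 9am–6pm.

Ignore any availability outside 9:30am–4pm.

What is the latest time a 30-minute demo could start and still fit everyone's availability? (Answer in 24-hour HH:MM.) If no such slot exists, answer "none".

13:00

Kira free within 09:00–18:00: 10:30–11:00, 11:15–11:45, 12:45–18:00.
Lars ∩ Tomás: 09:00–13:30, 13:45–14:00, 15:00–15:30.
Lars ∩ Tomás ∩ Ulrich: 09:00–11:30, 12:00–12:15, 13:00–13:30.
Lars ∩ Tomás ∩ Ulrich ∩ Vera: 09:00–10:00, 11:15–11:30, 12:00–12:15, 13:00–13:30.
Lars ∩ Tomás ∩ Ulrich ∩ Vera ∩ Kira: 11:15–11:30, 13:00–13:30.
Restricted to 09:30–16:00: 11:15–11:30, 13:00–13:30.
Windows ≥ 30 min: 13:00–13:30.
Latest start in the last window 13:00–13:30 is 13:30 − 30 min = 13:00.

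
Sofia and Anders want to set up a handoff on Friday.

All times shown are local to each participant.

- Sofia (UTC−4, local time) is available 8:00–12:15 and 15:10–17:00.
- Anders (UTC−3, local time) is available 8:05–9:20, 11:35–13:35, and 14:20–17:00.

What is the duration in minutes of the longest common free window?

Sofia → UTC: 12:00–16:15, 19:10–21:00.
Anders → UTC: 11:05–12:20, 14:35–16:35, 17:20–20:00.
Sofia ∩ Anders: 12:00–12:20, 14:35–16:15, 19:10–20:00.
Common window lengths: 20, 100, 50 min; longest is 100.

100 minutes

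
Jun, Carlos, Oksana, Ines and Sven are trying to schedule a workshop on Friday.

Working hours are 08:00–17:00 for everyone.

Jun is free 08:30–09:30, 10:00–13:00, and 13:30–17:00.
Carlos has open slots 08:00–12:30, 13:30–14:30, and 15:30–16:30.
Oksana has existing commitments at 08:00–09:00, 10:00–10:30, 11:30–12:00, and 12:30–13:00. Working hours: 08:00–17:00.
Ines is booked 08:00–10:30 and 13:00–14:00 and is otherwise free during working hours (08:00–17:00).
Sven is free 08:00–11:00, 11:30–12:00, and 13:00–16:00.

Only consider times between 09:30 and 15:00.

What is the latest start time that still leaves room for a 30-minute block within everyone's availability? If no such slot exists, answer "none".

Oksana free within 08:00–17:00: 09:00–10:00, 10:30–11:30, 12:00–12:30, 13:00–17:00.
Ines free within 08:00–17:00: 10:30–13:00, 14:00–17:00.
Jun ∩ Carlos: 08:30–09:30, 10:00–12:30, 13:30–14:30, 15:30–16:30.
Jun ∩ Carlos ∩ Oksana: 09:00–09:30, 10:30–11:30, 12:00–12:30, 13:30–14:30, 15:30–16:30.
Jun ∩ Carlos ∩ Oksana ∩ Ines: 10:30–11:30, 12:00–12:30, 14:00–14:30, 15:30–16:30.
Jun ∩ Carlos ∩ Oksana ∩ Ines ∩ Sven: 10:30–11:00, 14:00–14:30, 15:30–16:00.
Restricted to 09:30–15:00: 10:30–11:00, 14:00–14:30.
Windows ≥ 30 min: 10:30–11:00, 14:00–14:30.
Latest start in the last window 14:00–14:30 is 14:30 − 30 min = 14:00.

14:00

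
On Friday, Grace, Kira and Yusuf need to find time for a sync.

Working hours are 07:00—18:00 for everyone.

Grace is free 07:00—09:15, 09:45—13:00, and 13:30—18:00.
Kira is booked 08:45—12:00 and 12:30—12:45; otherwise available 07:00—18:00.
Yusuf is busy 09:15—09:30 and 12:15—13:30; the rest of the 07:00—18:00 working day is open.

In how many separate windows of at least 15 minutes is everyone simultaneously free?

3

Kira free within 07:00–18:00: 07:00–08:45, 12:00–12:30, 12:45–18:00.
Yusuf free within 07:00–18:00: 07:00–09:15, 09:30–12:15, 13:30–18:00.
Grace ∩ Kira: 07:00–08:45, 12:00–12:30, 12:45–13:00, 13:30–18:00.
Grace ∩ Kira ∩ Yusuf: 07:00–08:45, 12:00–12:15, 13:30–18:00.
Windows ≥ 15 min: 07:00–08:45, 12:00–12:15, 13:30–18:00.
That's 3 windows.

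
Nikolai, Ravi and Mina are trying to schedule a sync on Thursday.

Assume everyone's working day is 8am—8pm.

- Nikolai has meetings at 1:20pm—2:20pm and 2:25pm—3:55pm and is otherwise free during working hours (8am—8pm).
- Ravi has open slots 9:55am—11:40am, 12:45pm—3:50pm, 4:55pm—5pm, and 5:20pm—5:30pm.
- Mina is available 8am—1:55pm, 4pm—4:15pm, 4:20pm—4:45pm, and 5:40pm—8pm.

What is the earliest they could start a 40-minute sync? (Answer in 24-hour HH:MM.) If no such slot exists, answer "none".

09:55

Nikolai free within 08:00–20:00: 08:00–13:20, 14:20–14:25, 15:55–20:00.
Nikolai ∩ Ravi: 09:55–11:40, 12:45–13:20, 14:20–14:25, 16:55–17:00, 17:20–17:30.
Nikolai ∩ Ravi ∩ Mina: 09:55–11:40, 12:45–13:20.
Windows ≥ 40 min: 09:55–11:40.
Earliest such window starts at 09:55.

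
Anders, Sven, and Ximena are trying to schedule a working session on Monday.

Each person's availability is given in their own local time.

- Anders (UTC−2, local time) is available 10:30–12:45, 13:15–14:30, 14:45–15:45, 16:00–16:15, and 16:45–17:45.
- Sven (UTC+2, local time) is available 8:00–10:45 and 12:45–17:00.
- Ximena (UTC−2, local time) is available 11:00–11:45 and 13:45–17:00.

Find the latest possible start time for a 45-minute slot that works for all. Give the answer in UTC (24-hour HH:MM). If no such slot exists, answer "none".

13:00

Anders → UTC: 12:30–14:45, 15:15–16:30, 16:45–17:45, 18:00–18:15, 18:45–19:45.
Sven → UTC: 06:00–08:45, 10:45–15:00.
Ximena → UTC: 13:00–13:45, 15:45–19:00.
Anders ∩ Sven: 12:30–14:45.
Anders ∩ Sven ∩ Ximena: 13:00–13:45.
Windows ≥ 45 min: 13:00–13:45.
Latest start in the last window 13:00–13:45 is 13:45 − 45 min = 13:00.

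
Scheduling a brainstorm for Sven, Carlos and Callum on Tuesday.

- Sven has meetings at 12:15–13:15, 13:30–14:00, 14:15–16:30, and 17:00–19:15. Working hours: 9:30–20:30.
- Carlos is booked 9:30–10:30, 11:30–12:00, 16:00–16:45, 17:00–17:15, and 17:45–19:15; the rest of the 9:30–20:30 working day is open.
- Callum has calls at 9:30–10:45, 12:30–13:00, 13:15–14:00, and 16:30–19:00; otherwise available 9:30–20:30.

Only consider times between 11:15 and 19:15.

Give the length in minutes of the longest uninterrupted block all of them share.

15 minutes

Sven free within 09:30–20:30: 09:30–12:15, 13:15–13:30, 14:00–14:15, 16:30–17:00, 19:15–20:30.
Carlos free within 09:30–20:30: 10:30–11:30, 12:00–16:00, 16:45–17:00, 17:15–17:45, 19:15–20:30.
Callum free within 09:30–20:30: 10:45–12:30, 13:00–13:15, 14:00–16:30, 19:00–20:30.
Sven ∩ Carlos: 10:30–11:30, 12:00–12:15, 13:15–13:30, 14:00–14:15, 16:45–17:00, 19:15–20:30.
Sven ∩ Carlos ∩ Callum: 10:45–11:30, 12:00–12:15, 14:00–14:15, 19:15–20:30.
Restricted to 11:15–19:15: 11:15–11:30, 12:00–12:15, 14:00–14:15.
Common window lengths: 15, 15, 15 min; longest is 15.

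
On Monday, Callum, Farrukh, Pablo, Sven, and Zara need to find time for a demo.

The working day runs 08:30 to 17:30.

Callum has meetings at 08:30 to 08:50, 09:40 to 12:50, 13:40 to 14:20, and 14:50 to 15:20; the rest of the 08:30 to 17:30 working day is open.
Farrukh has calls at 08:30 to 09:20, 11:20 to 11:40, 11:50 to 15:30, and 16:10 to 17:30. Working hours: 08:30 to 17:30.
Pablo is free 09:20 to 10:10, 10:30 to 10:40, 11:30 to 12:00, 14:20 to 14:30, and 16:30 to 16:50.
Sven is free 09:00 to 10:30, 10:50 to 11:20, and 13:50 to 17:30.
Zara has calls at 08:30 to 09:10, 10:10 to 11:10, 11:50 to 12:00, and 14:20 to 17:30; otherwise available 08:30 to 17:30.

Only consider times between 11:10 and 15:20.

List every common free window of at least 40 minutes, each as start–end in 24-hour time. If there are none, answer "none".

Callum free within 08:30–17:30: 08:50–09:40, 12:50–13:40, 14:20–14:50, 15:20–17:30.
Farrukh free within 08:30–17:30: 09:20–11:20, 11:40–11:50, 15:30–16:10.
Zara free within 08:30–17:30: 09:10–10:10, 11:10–11:50, 12:00–14:20.
Callum ∩ Farrukh: 09:20–09:40, 15:30–16:10.
Callum ∩ Farrukh ∩ Pablo: 09:20–09:40.
Callum ∩ Farrukh ∩ Pablo ∩ Sven: 09:20–09:40.
Callum ∩ Farrukh ∩ Pablo ∩ Sven ∩ Zara: 09:20–09:40.
Restricted to 11:10–15:20: (none).
Windows ≥ 40 min: (none).

none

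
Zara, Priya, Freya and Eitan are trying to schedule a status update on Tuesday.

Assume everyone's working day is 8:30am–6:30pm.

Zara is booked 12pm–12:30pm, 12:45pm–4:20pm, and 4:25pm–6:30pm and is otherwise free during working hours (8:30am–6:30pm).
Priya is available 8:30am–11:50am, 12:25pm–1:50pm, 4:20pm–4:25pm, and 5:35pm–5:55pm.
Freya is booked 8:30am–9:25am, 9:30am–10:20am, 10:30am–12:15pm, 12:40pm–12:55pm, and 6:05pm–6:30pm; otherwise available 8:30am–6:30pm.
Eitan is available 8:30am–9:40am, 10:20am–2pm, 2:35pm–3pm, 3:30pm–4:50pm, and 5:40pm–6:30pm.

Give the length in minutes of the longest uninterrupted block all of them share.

10 minutes

Zara free within 08:30–18:30: 08:30–12:00, 12:30–12:45, 16:20–16:25.
Freya free within 08:30–18:30: 09:25–09:30, 10:20–10:30, 12:15–12:40, 12:55–18:05.
Zara ∩ Priya: 08:30–11:50, 12:30–12:45, 16:20–16:25.
Zara ∩ Priya ∩ Freya: 09:25–09:30, 10:20–10:30, 12:30–12:40, 16:20–16:25.
Zara ∩ Priya ∩ Freya ∩ Eitan: 09:25–09:30, 10:20–10:30, 12:30–12:40, 16:20–16:25.
Common window lengths: 5, 10, 10, 5 min; longest is 10.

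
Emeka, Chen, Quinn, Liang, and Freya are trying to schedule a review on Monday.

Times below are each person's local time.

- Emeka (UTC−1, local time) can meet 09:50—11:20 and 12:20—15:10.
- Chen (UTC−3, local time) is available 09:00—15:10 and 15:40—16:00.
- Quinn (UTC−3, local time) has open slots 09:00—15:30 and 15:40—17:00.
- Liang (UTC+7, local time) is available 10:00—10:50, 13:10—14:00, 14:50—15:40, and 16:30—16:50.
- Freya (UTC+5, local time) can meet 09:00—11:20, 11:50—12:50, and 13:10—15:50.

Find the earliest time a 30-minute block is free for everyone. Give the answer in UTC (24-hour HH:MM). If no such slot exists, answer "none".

Emeka → UTC: 10:50–12:20, 13:20–16:10.
Chen → UTC: 12:00–18:10, 18:40–19:00.
Quinn → UTC: 12:00–18:30, 18:40–20:00.
Liang → UTC: 03:00–03:50, 06:10–07:00, 07:50–08:40, 09:30–09:50.
Freya → UTC: 04:00–06:20, 06:50–07:50, 08:10–10:50.
Emeka ∩ Chen: 12:00–12:20, 13:20–16:10.
Emeka ∩ Chen ∩ Quinn: 12:00–12:20, 13:20–16:10.
Emeka ∩ Chen ∩ Quinn ∩ Liang: (none).
Emeka ∩ Chen ∩ Quinn ∩ Liang ∩ Freya: (none).
Windows ≥ 30 min: (none).

none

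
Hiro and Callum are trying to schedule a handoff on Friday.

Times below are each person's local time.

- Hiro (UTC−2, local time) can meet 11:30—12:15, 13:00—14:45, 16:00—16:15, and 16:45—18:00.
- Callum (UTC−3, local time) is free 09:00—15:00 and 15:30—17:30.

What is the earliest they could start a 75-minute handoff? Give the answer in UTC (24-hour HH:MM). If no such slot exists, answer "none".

Hiro → UTC: 13:30–14:15, 15:00–16:45, 18:00–18:15, 18:45–20:00.
Callum → UTC: 12:00–18:00, 18:30–20:30.
Hiro ∩ Callum: 13:30–14:15, 15:00–16:45, 18:45–20:00.
Windows ≥ 75 min: 15:00–16:45, 18:45–20:00.
Earliest such window starts at 15:00.

15:00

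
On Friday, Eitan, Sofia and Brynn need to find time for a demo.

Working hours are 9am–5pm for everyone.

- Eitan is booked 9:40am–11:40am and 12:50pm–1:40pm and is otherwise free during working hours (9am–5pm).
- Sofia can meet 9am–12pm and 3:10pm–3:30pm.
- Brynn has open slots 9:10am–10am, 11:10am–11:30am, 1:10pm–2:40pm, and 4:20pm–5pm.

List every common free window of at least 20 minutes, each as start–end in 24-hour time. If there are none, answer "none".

Eitan free within 09:00–17:00: 09:00–09:40, 11:40–12:50, 13:40–17:00.
Eitan ∩ Sofia: 09:00–09:40, 11:40–12:00, 15:10–15:30.
Eitan ∩ Sofia ∩ Brynn: 09:10–09:40.
Windows ≥ 20 min: 09:10–09:40.

09:10–09:40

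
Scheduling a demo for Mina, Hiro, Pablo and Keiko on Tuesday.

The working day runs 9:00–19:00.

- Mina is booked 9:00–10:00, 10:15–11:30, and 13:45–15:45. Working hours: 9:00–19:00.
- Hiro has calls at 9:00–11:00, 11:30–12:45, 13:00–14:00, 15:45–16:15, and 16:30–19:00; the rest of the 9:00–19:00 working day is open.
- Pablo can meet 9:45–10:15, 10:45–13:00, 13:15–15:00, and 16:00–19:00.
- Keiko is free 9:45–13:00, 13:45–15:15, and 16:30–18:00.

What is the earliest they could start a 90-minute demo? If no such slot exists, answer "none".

Mina free within 09:00–19:00: 10:00–10:15, 11:30–13:45, 15:45–19:00.
Hiro free within 09:00–19:00: 11:00–11:30, 12:45–13:00, 14:00–15:45, 16:15–16:30.
Mina ∩ Hiro: 12:45–13:00, 16:15–16:30.
Mina ∩ Hiro ∩ Pablo: 12:45–13:00, 16:15–16:30.
Mina ∩ Hiro ∩ Pablo ∩ Keiko: 12:45–13:00.
Windows ≥ 90 min: (none).

none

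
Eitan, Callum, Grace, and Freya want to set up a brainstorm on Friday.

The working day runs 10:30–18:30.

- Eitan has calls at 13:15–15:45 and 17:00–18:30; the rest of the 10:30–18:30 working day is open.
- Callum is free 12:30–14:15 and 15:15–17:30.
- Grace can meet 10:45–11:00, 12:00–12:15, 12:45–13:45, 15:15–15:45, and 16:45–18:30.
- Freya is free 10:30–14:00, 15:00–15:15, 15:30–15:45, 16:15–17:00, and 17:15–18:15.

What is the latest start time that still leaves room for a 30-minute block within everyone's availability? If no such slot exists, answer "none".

12:45

Eitan free within 10:30–18:30: 10:30–13:15, 15:45–17:00.
Eitan ∩ Callum: 12:30–13:15, 15:45–17:00.
Eitan ∩ Callum ∩ Grace: 12:45–13:15, 16:45–17:00.
Eitan ∩ Callum ∩ Grace ∩ Freya: 12:45–13:15, 16:45–17:00.
Windows ≥ 30 min: 12:45–13:15.
Latest start in the last window 12:45–13:15 is 13:15 − 30 min = 12:45.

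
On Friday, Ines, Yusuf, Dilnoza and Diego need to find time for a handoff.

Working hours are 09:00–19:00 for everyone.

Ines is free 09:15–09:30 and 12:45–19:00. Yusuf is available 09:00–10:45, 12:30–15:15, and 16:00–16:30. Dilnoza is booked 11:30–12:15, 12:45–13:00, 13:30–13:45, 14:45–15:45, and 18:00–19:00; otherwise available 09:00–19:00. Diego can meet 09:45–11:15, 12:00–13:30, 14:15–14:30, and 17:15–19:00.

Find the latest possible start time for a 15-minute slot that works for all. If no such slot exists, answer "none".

Dilnoza free within 09:00–19:00: 09:00–11:30, 12:15–12:45, 13:00–13:30, 13:45–14:45, 15:45–18:00.
Ines ∩ Yusuf: 09:15–09:30, 12:45–15:15, 16:00–16:30.
Ines ∩ Yusuf ∩ Dilnoza: 09:15–09:30, 13:00–13:30, 13:45–14:45, 16:00–16:30.
Ines ∩ Yusuf ∩ Dilnoza ∩ Diego: 13:00–13:30, 14:15–14:30.
Windows ≥ 15 min: 13:00–13:30, 14:15–14:30.
Latest start in the last window 14:15–14:30 is 14:30 − 15 min = 14:15.

14:15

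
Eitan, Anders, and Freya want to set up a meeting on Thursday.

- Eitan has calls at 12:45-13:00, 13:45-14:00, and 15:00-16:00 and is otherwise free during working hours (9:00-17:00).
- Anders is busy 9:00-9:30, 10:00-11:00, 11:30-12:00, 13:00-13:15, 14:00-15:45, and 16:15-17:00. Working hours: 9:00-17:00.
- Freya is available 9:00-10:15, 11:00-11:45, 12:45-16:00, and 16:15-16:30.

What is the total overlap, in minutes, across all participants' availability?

Eitan free within 09:00–17:00: 09:00–12:45, 13:00–13:45, 14:00–15:00, 16:00–17:00.
Anders free within 09:00–17:00: 09:30–10:00, 11:00–11:30, 12:00–13:00, 13:15–14:00, 15:45–16:15.
Eitan ∩ Anders: 09:30–10:00, 11:00–11:30, 12:00–12:45, 13:15–13:45, 16:00–16:15.
Eitan ∩ Anders ∩ Freya: 09:30–10:00, 11:00–11:30, 13:15–13:45.
Total common minutes: 30 + 30 + 30 = 90.

90 minutes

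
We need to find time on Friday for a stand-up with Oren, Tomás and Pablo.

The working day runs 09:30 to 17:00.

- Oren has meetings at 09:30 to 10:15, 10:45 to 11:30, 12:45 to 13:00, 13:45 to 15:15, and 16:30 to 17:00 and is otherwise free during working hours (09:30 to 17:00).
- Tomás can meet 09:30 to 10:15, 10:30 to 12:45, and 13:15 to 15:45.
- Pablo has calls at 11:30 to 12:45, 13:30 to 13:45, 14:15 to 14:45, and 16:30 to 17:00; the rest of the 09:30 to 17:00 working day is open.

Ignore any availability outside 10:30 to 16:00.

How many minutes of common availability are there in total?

60 minutes

Oren free within 09:30–17:00: 10:15–10:45, 11:30–12:45, 13:00–13:45, 15:15–16:30.
Pablo free within 09:30–17:00: 09:30–11:30, 12:45–13:30, 13:45–14:15, 14:45–16:30.
Oren ∩ Tomás: 10:30–10:45, 11:30–12:45, 13:15–13:45, 15:15–15:45.
Oren ∩ Tomás ∩ Pablo: 10:30–10:45, 13:15–13:30, 15:15–15:45.
Restricted to 10:30–16:00: 10:30–10:45, 13:15–13:30, 15:15–15:45.
Total common minutes: 15 + 15 + 30 = 60.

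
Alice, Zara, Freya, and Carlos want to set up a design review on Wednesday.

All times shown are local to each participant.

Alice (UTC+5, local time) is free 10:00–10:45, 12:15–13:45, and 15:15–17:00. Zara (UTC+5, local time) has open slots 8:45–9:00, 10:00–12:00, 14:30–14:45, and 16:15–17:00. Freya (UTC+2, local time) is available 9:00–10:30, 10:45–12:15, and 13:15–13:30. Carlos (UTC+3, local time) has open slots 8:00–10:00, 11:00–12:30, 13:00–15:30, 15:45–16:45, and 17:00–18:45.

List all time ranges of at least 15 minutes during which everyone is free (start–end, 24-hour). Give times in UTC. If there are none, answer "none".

11:15–11:30

Alice → UTC: 05:00–05:45, 07:15–08:45, 10:15–12:00.
Zara → UTC: 03:45–04:00, 05:00–07:00, 09:30–09:45, 11:15–12:00.
Freya → UTC: 07:00–08:30, 08:45–10:15, 11:15–11:30.
Carlos → UTC: 05:00–07:00, 08:00–09:30, 10:00–12:30, 12:45–13:45, 14:00–15:45.
Alice ∩ Zara: 05:00–05:45, 11:15–12:00.
Alice ∩ Zara ∩ Freya: 11:15–11:30.
Alice ∩ Zara ∩ Freya ∩ Carlos: 11:15–11:30.
Windows ≥ 15 min: 11:15–11:30.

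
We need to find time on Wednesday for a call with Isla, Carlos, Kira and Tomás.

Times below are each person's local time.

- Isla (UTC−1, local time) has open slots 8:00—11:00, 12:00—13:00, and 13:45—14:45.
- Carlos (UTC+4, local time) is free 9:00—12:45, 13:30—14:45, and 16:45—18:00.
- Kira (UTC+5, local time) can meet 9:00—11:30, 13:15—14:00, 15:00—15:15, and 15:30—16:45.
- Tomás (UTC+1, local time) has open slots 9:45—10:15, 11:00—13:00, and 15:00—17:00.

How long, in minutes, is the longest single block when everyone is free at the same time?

15 minutes

Isla → UTC: 09:00–12:00, 13:00–14:00, 14:45–15:45.
Carlos → UTC: 05:00–08:45, 09:30–10:45, 12:45–14:00.
Kira → UTC: 04:00–06:30, 08:15–09:00, 10:00–10:15, 10:30–11:45.
Tomás → UTC: 08:45–09:15, 10:00–12:00, 14:00–16:00.
Isla ∩ Carlos: 09:30–10:45, 13:00–14:00.
Isla ∩ Carlos ∩ Kira: 10:00–10:15, 10:30–10:45.
Isla ∩ Carlos ∩ Kira ∩ Tomás: 10:00–10:15, 10:30–10:45.
Common window lengths: 15, 15 min; longest is 15.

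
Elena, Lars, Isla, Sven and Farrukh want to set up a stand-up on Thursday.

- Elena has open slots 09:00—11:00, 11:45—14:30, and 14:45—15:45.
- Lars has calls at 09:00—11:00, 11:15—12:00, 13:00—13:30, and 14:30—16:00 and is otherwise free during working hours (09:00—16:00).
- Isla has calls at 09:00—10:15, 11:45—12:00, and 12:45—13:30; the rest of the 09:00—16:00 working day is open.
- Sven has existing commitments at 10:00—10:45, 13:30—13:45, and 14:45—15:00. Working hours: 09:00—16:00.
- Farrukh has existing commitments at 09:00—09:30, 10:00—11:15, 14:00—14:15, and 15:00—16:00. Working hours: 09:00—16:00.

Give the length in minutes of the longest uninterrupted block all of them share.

45 minutes

Lars free within 09:00–16:00: 11:00–11:15, 12:00–13:00, 13:30–14:30.
Isla free within 09:00–16:00: 10:15–11:45, 12:00–12:45, 13:30–16:00.
Sven free within 09:00–16:00: 09:00–10:00, 10:45–13:30, 13:45–14:45, 15:00–16:00.
Farrukh free within 09:00–16:00: 09:30–10:00, 11:15–14:00, 14:15–15:00.
Elena ∩ Lars: 12:00–13:00, 13:30–14:30.
Elena ∩ Lars ∩ Isla: 12:00–12:45, 13:30–14:30.
Elena ∩ Lars ∩ Isla ∩ Sven: 12:00–12:45, 13:45–14:30.
Elena ∩ Lars ∩ Isla ∩ Sven ∩ Farrukh: 12:00–12:45, 13:45–14:00, 14:15–14:30.
Common window lengths: 45, 15, 15 min; longest is 45.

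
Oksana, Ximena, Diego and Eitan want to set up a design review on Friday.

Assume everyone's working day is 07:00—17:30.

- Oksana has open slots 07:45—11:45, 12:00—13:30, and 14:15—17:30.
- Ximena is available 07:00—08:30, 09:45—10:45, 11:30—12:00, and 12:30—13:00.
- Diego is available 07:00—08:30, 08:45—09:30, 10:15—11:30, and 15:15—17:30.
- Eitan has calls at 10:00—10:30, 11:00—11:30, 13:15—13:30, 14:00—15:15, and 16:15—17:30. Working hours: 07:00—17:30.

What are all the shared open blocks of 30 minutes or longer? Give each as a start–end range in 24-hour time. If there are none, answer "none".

07:45–08:30

Eitan free within 07:00–17:30: 07:00–10:00, 10:30–11:00, 11:30–13:15, 13:30–14:00, 15:15–16:15.
Oksana ∩ Ximena: 07:45–08:30, 09:45–10:45, 11:30–11:45, 12:30–13:00.
Oksana ∩ Ximena ∩ Diego: 07:45–08:30, 10:15–10:45.
Oksana ∩ Ximena ∩ Diego ∩ Eitan: 07:45–08:30, 10:30–10:45.
Windows ≥ 30 min: 07:45–08:30.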